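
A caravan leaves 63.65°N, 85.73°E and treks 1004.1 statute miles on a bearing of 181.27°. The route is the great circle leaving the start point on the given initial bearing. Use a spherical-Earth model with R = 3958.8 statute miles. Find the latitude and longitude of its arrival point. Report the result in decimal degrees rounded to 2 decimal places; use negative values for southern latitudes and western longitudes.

δ = 1004.1/3958.8 = 0.253637 rad (14.5324°).
Converting: φ₁ = 1.110902 rad, θ = 3.163758 rad.
sin φ₂ = sin φ₁ cos δ + cos φ₁ sin δ cos θ = (0.896099)(0.968006) + (0.443853)(0.250927)(-0.999754) = 0.756082
φ₂ = asin(0.756082) = 0.857306 rad = 49.12°.
Then Δλ = atan2(-0.002468, 0.290481) = -0.008498 rad, from sin θ sin δ cos φ₁ over cos δ − sin φ₁ sin φ₂.
λ₂ = 85.73° + -0.49° = 85.24°.

latitude 49.12°, longitude 85.24°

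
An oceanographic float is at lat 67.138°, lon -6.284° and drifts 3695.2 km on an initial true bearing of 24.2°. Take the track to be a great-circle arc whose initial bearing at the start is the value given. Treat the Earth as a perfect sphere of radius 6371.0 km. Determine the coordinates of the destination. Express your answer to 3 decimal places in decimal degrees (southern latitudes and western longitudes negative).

The arc subtends δ = 3695.2/6371 = 0.580003 rad at the centre.
Start latitude φ₁ = 1.171779 rad; initial bearing θ = 0.422370 rad.
Applying the spherical law of cosines for sides, sin φ₂ = sin φ₁ cos δ + cos φ₁ sin δ cos θ = 0.964956, so φ₂ = 74.787°.
Δλ = atan2( sin θ sin δ cos φ₁ , cos δ − sin φ₁ sin φ₂ ) = atan2(0.087279, -0.052691) = 2.113938 rad = 121.120°.
Hence λ₂ = -6.284° + 121.120° = 114.836°.

latitude 74.787°, longitude 114.836°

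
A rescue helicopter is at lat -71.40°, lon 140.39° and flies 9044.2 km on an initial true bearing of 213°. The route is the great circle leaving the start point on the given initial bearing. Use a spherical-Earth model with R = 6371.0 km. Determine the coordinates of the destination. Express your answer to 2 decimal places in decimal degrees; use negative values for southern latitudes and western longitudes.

latitude -24.03°, longitude -3.49°

Central angle δ = d/R = 1.419589 rad.
With φ₁ = -71.40° = -1.246165 rad and θ = 213° = 3.717551 rad:
sin φ₂ = sin φ₁ cos δ + cos φ₁ sin δ cos θ = (-0.947768)(0.150632) + (0.318959)(0.988590)(-0.838671) = -0.407214
φ₂ = asin(-0.407214) = -0.419401 rad = -24.03°.
For the longitude increment, Δλ = atan2( sin θ sin δ cos φ₁, cos δ − sin φ₁ sin φ₂ ) = atan2(-0.171736, -0.235312) = -143.88°.
Hence λ₂ = 140.39° + -143.88° = -3.49°.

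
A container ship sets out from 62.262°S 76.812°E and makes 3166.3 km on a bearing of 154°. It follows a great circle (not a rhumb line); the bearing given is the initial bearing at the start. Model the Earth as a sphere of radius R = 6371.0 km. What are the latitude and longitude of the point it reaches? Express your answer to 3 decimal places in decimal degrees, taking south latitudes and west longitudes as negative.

Central angle δ = d/R = 0.496986 rad.
Converting: φ₁ = -1.086677 rad, θ = 2.687807 rad.
Destination latitude: φ₂ = arcsin( sin φ₁ cos δ + cos φ₁ sin δ cos θ ) = arcsin(-0.977459) = -77.812°.
For the longitude increment, Δλ = atan2( sin θ sin δ cos φ₁, cos δ − sin φ₁ sin φ₂ ) = atan2(0.097277, 0.013889) = 81.874°.
Hence λ₂ = 76.812° + 81.874° = 158.686°.

latitude -77.812°, longitude 158.686°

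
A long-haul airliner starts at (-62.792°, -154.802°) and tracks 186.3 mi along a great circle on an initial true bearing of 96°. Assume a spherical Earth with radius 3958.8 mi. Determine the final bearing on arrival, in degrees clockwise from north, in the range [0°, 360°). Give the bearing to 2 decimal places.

final bearing 90.74°

Central angle δ = d/R = 0.047060 rad.
With φ₁ = -62.792° = -1.095927 rad and θ = 96° = 1.675516 rad:
Applying the spherical law of cosines for sides, sin φ₂ = sin φ₁ cos δ + cos φ₁ sin δ cos θ = -0.890616, so φ₂ = -62.951°.
For the longitude increment, Δλ = atan2( sin θ sin δ cos φ₁, cos δ − sin φ₁ sin φ₂ ) = atan2(0.021391, 0.206821) = 5.905°.
λ₂ = -154.802° + 5.905° = -148.897°.
The forward bearing on arrival equals the back-azimuth from the destination plus 180°.
Back-azimuth from P₂ (-62.95°, -148.90°) to P₁ (-62.79°, -154.80°), with Δλ' = λ₁ − λ₂ = -5.90°: atan2( sin Δλ' cos φ₁ , cos φ₂ sin φ₁ − sin φ₂ cos φ₁ cos Δλ' ) = 270.74°.
Final bearing = (270.74° + 180°) mod 360° = 90.74°.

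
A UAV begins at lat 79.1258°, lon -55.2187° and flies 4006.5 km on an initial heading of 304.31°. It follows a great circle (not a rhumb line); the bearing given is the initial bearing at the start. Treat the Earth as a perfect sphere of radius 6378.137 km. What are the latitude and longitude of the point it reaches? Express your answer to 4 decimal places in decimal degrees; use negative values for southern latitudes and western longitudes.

δ = 4006.5/6378.137 = 0.628161 rad (35.9910°).
Start latitude φ₁ = 1.381006 rad; initial bearing θ = 5.311211 rad.
Destination latitude: φ₂ = arcsin( sin φ₁ cos δ + cos φ₁ sin δ cos θ ) = arcsin(0.857071) = 58.9893°.
Δλ = atan2( sin θ sin δ cos φ₁ , cos δ − sin φ₁ sin φ₂ ) = atan2(-0.091573, -0.032572) = -1.912536 rad = -109.5802°.
Hence λ₂ = -55.2187° + -109.5802° = -164.7989°.

latitude 58.9893°, longitude -164.7989°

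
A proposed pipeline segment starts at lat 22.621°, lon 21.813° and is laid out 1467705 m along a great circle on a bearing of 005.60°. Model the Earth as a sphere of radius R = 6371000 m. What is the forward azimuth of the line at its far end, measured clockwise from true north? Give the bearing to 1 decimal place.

final bearing 6.4°

The arc subtends δ = 1467705/6371000 = 0.230373 rad at the centre.
Start latitude φ₁ = 0.394811 rad; initial bearing θ = 0.097738 rad.
Applying the spherical law of cosines for sides, sin φ₂ = sin φ₁ cos δ + cos φ₁ sin δ cos θ = 0.584240, so φ₂ = 35.749°.
For the longitude increment, Δλ = atan2( sin θ sin δ cos φ₁, cos δ − sin φ₁ sin φ₂ ) = atan2(0.020568, 0.748863) = 1.573°.
λ₂ = λ₁ + Δλ = 23.386°.
The forward bearing on arrival equals the back-azimuth from the destination plus 180°.
Back-azimuth from P₂ (35.7°, 23.4°) to P₁ (22.6°, 21.8°), with Δλ' = λ₁ − λ₂ = -1.6°: atan2( sin Δλ' cos φ₁ , cos φ₂ sin φ₁ − sin φ₂ cos φ₁ cos Δλ' ) = 186.4°.
Final bearing = (186.4° + 180°) mod 360° = 6.4°.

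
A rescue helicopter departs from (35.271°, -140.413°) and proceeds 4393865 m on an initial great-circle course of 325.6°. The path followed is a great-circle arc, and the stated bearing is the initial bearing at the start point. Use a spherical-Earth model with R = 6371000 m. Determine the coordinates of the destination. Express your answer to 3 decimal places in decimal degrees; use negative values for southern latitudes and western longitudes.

latitude 60.939°, longitude 171.851°

The arc subtends δ = 4393865/6371000 = 0.689666 rad at the centre.
Start latitude φ₁ = 0.615595 rad; initial bearing θ = 5.682792 rad.
sin φ₂ = sin φ₁ cos δ + cos φ₁ sin δ cos θ = (0.577444)(0.771458) + (0.816430)(0.636280)(0.825113) = 0.874103
φ₂ = asin(0.874103) = 1.063585 rad = 60.939°.
Δλ = atan2( sin θ sin δ cos φ₁ , cos δ − sin φ₁ sin φ₂ ) = atan2(-0.293488, 0.266713) = -0.833158 rad = -47.736°.
λ₂ = -140.413° + -47.736° = -188.149°, normalized to (−180°, 180°] → 171.851°.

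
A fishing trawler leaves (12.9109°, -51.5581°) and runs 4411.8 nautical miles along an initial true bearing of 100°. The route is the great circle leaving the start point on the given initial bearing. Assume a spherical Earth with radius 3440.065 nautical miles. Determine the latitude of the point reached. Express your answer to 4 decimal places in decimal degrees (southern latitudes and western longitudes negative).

latitude -5.6666°

Angular distance δ = d/R = 4411.8 / 3440.065 = 1.282476 rad.
With φ₁ = 12.9109° = 0.225338 rad and θ = 100° = 1.745329 rad:
sin φ₂ = sin φ₁ cos δ + cos φ₁ sin δ cos θ = (0.223436)(0.284343) + (0.974719)(0.958723)(-0.173648) = -0.098739
φ₂ = asin(-0.098739) = -0.098901 rad = -5.6666°.
Δλ = atan2( sin θ sin δ cos φ₁ , cos δ − sin φ₁ sin φ₂ ) = atan2(0.920288, 0.306404) = 1.249396 rad = 71.5851°.
Hence λ₂ = -51.5581° + 71.5851° = 20.0270°.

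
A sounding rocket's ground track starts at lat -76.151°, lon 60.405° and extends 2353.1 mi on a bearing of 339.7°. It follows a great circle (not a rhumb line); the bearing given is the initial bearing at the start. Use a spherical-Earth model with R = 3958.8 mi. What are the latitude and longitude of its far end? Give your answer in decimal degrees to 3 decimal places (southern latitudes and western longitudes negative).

latitude -42.741°, longitude 45.065°

Central angle δ = d/R = 0.594397 rad.
Start latitude φ₁ = -1.329086 rad; initial bearing θ = 5.928883 rad.
sin φ₂ = sin φ₁ cos δ + cos φ₁ sin δ cos θ = (-0.970930)(0.828486) + (0.239364)(0.560010)(0.937889) = -0.678682
φ₂ = asin(-0.678682) = -0.745966 rad = -42.741°.
For the longitude increment, Δλ = atan2( sin θ sin δ cos φ₁, cos δ − sin φ₁ sin φ₂ ) = atan2(-0.046505, 0.169534) = -15.340°.
Hence λ₂ = 60.405° + -15.340° = 45.065°.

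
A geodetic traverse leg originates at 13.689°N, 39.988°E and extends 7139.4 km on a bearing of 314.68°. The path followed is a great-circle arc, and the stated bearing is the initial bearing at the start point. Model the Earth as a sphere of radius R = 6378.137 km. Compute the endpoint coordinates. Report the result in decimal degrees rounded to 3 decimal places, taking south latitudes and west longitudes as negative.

δ = 7139.4/6378.137 = 1.119355 rad (64.1343°).
Converting: φ₁ = 0.238918 rad, θ = 5.492202 rad.
Destination latitude: φ₂ = arcsin( sin φ₁ cos δ + cos φ₁ sin δ cos θ ) = arcsin(0.717975) = 45.888°.
Δλ = atan2( sin θ sin δ cos φ₁ , cos δ − sin φ₁ sin φ₂ ) = atan2(-0.621638, 0.266353) = -1.165991 rad = -66.806°.
Hence λ₂ = 39.988° + -66.806° = -26.818°.

latitude 45.888°, longitude -26.818°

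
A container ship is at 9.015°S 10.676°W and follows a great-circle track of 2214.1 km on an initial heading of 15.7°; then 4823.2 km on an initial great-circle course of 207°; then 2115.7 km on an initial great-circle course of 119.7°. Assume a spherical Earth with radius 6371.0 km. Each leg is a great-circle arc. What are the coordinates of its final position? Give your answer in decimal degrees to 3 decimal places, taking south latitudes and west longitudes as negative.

latitude -36.183°, longitude -5.503°

Apply the spherical direct solution leg by leg, carrying full precision between legs.
Leg 1: from (-9.015°, -10.676°), δ = 2214.1/6371 = 0.347528 rad, θ = 15.7° → φ = 10.166°, λ = -5.304°.
Leg 2: from (10.166°, -5.304°), δ = 4823.2/6371 = 0.757055 rad, θ = 207° → φ = -28.297°, λ = -26.042°.
Leg 3: from (-28.297°, -26.042°), δ = 2115.7/6371 = 0.332083 rad, θ = 119.7° → φ = -36.183°, λ = -5.503°.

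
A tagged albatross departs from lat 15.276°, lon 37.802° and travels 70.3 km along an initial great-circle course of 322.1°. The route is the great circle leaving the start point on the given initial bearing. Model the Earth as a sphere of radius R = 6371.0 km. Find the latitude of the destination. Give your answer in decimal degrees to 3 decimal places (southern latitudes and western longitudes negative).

latitude 15.775°

Central angle δ = d/R = 0.011034 rad.
Converting: φ₁ = 0.266616 rad, θ = 5.621706 rad.
Destination latitude: φ₂ = arcsin( sin φ₁ cos δ + cos φ₁ sin δ cos θ ) = arcsin(0.271852) = 15.775°.
Then Δλ = atan2(-0.006539, 0.928314) = -0.007043 rad, from sin θ sin δ cos φ₁ over cos δ − sin φ₁ sin φ₂.
λ₂ = λ₁ + Δλ = 37.398°.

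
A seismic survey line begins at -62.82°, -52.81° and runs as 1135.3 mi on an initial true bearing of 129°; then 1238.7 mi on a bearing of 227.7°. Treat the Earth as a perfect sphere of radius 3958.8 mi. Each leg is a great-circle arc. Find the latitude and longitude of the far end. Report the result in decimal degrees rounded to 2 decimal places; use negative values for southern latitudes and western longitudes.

latitude -74.34°, longitude -72.17°

Apply the spherical direct solution leg by leg, carrying full precision between legs.
Leg 1: from (-62.82°, -52.81°), δ = 1135.3/3958.8 = 0.286779 rad, θ = 129° → φ = -69.16°, λ = -14.65°.
Leg 2: from (-69.16°, -14.65°), δ = 1238.7/3958.8 = 0.312898 rad, θ = 227.7° → φ = -74.34°, λ = -72.17°.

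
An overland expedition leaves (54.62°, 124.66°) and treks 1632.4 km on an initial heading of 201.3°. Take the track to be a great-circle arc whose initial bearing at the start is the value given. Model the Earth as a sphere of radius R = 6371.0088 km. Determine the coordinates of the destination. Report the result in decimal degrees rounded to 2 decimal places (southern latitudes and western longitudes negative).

latitude 40.69°, longitude 117.69°

Angular distance δ = d/R = 1632.4 / 6371.0088 = 0.256223 rad.
Start latitude φ₁ = 0.953299 rad; initial bearing θ = 3.513348 rad.
Destination latitude: φ₂ = arcsin( sin φ₁ cos δ + cos φ₁ sin δ cos θ ) = arcsin(0.652002) = 40.69°.
Then Δλ = atan2(-0.053301, 0.435758) = -0.121714 rad, from sin θ sin δ cos φ₁ over cos δ − sin φ₁ sin φ₂.
λ₂ = 124.66° + -6.97° = 117.69°.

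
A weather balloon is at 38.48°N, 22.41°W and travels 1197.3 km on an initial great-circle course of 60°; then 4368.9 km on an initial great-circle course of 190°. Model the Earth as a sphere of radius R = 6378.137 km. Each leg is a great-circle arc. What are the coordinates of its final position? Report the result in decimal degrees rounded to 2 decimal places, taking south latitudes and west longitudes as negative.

latitude 4.34°, longitude -15.93°

Apply the spherical direct solution leg by leg, carrying full precision between legs.
Leg 1: from (38.48°, -22.41°), δ = 1197.3/6378.137 = 0.187719 rad, θ = 60° → φ = 43.18°, λ = -9.60°.
Leg 2: from (43.18°, -9.60°), δ = 4368.9/6378.137 = 0.684981 rad, θ = 190° → φ = 4.34°, λ = -15.93°.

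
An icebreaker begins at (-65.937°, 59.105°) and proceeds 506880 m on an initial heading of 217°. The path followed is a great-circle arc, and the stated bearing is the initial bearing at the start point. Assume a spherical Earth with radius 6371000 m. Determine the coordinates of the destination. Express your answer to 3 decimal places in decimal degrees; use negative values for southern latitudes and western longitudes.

The arc subtends δ = 506880/6371000 = 0.079561 rad at the centre.
Converting: φ₁ = -1.150818 rad, θ = 3.787364 rad.
Applying the spherical law of cosines for sides, sin φ₂ = sin φ₁ cos δ + cos φ₁ sin δ cos θ = -0.936090, so φ₂ = -69.405°.
For the longitude increment, Δλ = atan2( sin θ sin δ cos φ₁, cos δ − sin φ₁ sin φ₂ ) = atan2(-0.019502, 0.142095) = -7.815°.
Hence λ₂ = 59.105° + -7.815° = 51.290°.

latitude -69.405°, longitude 51.290°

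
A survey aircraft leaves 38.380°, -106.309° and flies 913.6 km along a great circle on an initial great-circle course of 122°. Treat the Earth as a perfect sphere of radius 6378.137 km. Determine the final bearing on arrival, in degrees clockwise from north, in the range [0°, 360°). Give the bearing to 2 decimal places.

δ = 913.6/6378.137 = 0.143239 rad (8.2070°).
With φ₁ = 38.380° = 0.669857 rad and θ = 122° = 2.129302 rad:
Applying the spherical law of cosines for sides, sin φ₂ = sin φ₁ cos δ + cos φ₁ sin δ cos θ = 0.555216, so φ₂ = 33.726°.
Then Δλ = atan2(0.094899, 0.645039) = 0.146074 rad, from sin θ sin δ cos φ₁ over cos δ − sin φ₁ sin φ₂.
λ₂ = -106.309° + 8.369° = -97.940°.
The forward bearing on arrival equals the back-azimuth from the destination plus 180°.
Back-azimuth from P₂ (33.73°, -97.94°) to P₁ (38.38°, -106.31°), with Δλ' = λ₁ − λ₂ = -8.37°: atan2( sin Δλ' cos φ₁ , cos φ₂ sin φ₁ − sin φ₂ cos φ₁ cos Δλ' ) = 306.94°.
Final bearing = (306.94° + 180°) mod 360° = 126.94°.

final bearing 126.94°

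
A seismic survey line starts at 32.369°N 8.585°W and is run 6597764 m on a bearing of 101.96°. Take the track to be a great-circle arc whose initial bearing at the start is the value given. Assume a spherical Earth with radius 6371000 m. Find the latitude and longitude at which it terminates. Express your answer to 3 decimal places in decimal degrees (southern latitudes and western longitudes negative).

δ = 6597764/6371000 = 1.035593 rad (59.3351°).
With φ₁ = 32.369° = 0.564946 rad and θ = 101.96° = 1.779538 rad:
sin φ₂ = sin φ₁ cos δ + cos φ₁ sin δ cos θ = (0.535370)(0.510016) + (0.844618)(0.860165)(-0.207229) = 0.122493
φ₂ = asin(0.122493) = 0.122802 rad = 7.036°.
Then Δλ = atan2(0.710740, 0.444437) = 1.011970 rad, from sin θ sin δ cos φ₁ over cos δ − sin φ₁ sin φ₂.
λ₂ = -8.585° + 57.982° = 49.397°.

latitude 7.036°, longitude 49.397°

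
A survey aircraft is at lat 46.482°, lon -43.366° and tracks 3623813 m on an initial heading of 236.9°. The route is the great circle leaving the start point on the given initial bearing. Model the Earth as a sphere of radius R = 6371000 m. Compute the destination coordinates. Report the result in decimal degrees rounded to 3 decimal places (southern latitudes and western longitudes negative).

The arc subtends δ = 3623813/6371000 = 0.568798 rad at the centre.
Converting: φ₁ = 0.811264 rad, θ = 4.134685 rad.
Destination latitude: φ₂ = arcsin( sin φ₁ cos δ + cos φ₁ sin δ cos θ ) = arcsin(0.408441) = 24.107°.
For the longitude increment, Δλ = atan2( sin θ sin δ cos φ₁, cos δ − sin φ₁ sin φ₂ ) = atan2(-0.310697, 0.546365) = -29.625°.
λ₂ = -43.366° + -29.625° = -72.991°.

latitude 24.107°, longitude -72.991°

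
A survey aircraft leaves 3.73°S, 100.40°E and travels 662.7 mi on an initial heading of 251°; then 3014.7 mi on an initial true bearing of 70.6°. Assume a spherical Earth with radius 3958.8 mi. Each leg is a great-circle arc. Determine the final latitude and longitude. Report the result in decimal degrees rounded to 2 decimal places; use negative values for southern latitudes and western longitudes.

latitude 8.16°, longitude 132.38°

Apply the spherical direct solution leg by leg, carrying full precision between legs.
Leg 1: from (-3.73°, 100.40°), δ = 662.7/3958.8 = 0.167399 rad, θ = 251° → φ = -6.79°, λ = 91.27°.
Leg 2: from (-6.79°, 91.27°), δ = 3014.7/3958.8 = 0.761519 rad, θ = 70.6° → φ = 8.16°, λ = 132.38°.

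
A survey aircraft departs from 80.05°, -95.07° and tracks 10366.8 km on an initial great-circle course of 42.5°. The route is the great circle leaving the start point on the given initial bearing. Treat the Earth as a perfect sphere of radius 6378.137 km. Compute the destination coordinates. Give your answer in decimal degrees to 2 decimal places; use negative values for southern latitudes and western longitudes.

latitude 4.21°, longitude 42.37°

δ = 10366.8/6378.137 = 1.625365 rad (93.1265°).
Start latitude φ₁ = 1.397136 rad; initial bearing θ = 0.741765 rad.
sin φ₂ = sin φ₁ cos δ + cos φ₁ sin δ cos θ = (0.984959)(-0.054541) + (0.172789)(0.998512)(0.737277) = 0.073482
φ₂ = asin(0.073482) = 0.073549 rad = 4.21°.
Then Δλ = atan2(0.116561, -0.126919) = 2.398711 rad, from sin θ sin δ cos φ₁ over cos δ − sin φ₁ sin φ₂.
Hence λ₂ = -95.07° + 137.44° = 42.37°.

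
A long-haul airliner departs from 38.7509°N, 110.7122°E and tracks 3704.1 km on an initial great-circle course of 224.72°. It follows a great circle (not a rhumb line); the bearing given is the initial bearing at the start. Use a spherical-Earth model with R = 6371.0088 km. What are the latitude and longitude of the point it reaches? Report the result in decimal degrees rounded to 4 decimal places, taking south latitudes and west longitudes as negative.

Central angle δ = d/R = 0.581399 rad.
Converting: φ₁ = 0.676331 rad, θ = 3.922104 rad.
sin φ₂ = sin φ₁ cos δ + cos φ₁ sin δ cos θ = (0.625936)(0.835695) + (0.779875)(0.549194)(-0.710554) = 0.218759
φ₂ = asin(0.218759) = 0.220543 rad = 12.6362°.
Δλ = atan2( sin θ sin δ cos φ₁ , cos δ − sin φ₁ sin φ₂ ) = atan2(-0.301372, 0.698766) = -0.407188 rad = -23.3301°.
λ₂ = 110.7122° + -23.3301° = 87.3821°.

latitude 12.6362°, longitude 87.3821°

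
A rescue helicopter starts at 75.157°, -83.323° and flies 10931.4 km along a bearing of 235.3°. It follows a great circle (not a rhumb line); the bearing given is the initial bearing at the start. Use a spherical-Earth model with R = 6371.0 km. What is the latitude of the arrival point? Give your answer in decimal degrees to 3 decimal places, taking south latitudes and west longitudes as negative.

δ = 10931.4/6371 = 1.715806 rad (98.3084°).
Converting: φ₁ = 1.311737 rad, θ = 4.106760 rad.
Applying the spherical law of cosines for sides, sin φ₂ = sin φ₁ cos δ + cos φ₁ sin δ cos θ = -0.283983, so φ₂ = -16.498°.
Δλ = atan2( sin θ sin δ cos φ₁ , cos δ − sin φ₁ sin φ₂ ) = atan2(-0.208399, 0.130005) = -1.013043 rad = -58.043°.
λ₂ = λ₁ + Δλ = -141.366°.

latitude -16.498°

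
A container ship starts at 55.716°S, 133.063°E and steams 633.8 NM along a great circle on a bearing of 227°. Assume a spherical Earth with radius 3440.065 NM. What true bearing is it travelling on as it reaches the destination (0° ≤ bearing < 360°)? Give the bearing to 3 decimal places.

final bearing 241.220°

δ = 633.8/3440.065 = 0.184241 rad (10.5562°).
Start latitude φ₁ = -0.972428 rad; initial bearing θ = 3.961897 rad.
Applying the spherical law of cosines for sides, sin φ₂ = sin φ₁ cos δ + cos φ₁ sin δ cos θ = -0.882651, so φ₂ = -61.964°.
Δλ = atan2( sin θ sin δ cos φ₁ , cos δ − sin φ₁ sin φ₂ ) = atan2(-0.075473, 0.253780) = -0.289064 rad = -16.562°.
λ₂ = 133.063° + -16.562° = 116.501°.
The forward bearing on arrival equals the back-azimuth from the destination plus 180°.
Back-azimuth from P₂ (-61.964°, 116.501°) to P₁ (-55.716°, 133.063°), with Δλ' = λ₁ − λ₂ = 16.562°: atan2( sin Δλ' cos φ₁ , cos φ₂ sin φ₁ − sin φ₂ cos φ₁ cos Δλ' ) = 61.220°.
Final bearing = (61.220° + 180°) mod 360° = 241.220°.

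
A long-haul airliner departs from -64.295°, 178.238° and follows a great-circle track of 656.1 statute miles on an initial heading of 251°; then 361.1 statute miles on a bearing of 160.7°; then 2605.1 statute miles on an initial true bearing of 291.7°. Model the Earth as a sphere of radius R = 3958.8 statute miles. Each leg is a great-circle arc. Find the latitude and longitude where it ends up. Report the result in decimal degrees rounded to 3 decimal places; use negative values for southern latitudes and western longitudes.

latitude -42.183°, longitude 111.028°

Apply the spherical direct solution leg by leg, carrying full precision between legs.
Leg 1: from (-64.295°, 178.238°), δ = 656.1/3958.8 = 0.165732 rad, θ = 251° → φ = -65.782°, λ = 155.888°.
Leg 2: from (-65.782°, 155.888°), δ = 361.1/3958.8 = 0.091215 rad, θ = 160.7° → φ = -70.642°, λ = 161.099°.
Leg 3: from (-70.642°, 161.099°), δ = 2605.1/3958.8 = 0.658053 rad, θ = 291.7° → φ = -42.183°, λ = 111.028°.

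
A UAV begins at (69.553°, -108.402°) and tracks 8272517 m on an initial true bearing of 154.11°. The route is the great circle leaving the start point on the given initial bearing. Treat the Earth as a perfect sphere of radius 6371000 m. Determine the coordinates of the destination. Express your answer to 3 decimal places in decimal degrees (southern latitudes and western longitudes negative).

latitude -2.904°, longitude -83.498°

Central angle δ = d/R = 1.298464 rad.
Converting: φ₁ = 1.213929 rad, θ = 2.689727 rad.
Applying the spherical law of cosines for sides, sin φ₂ = sin φ₁ cos δ + cos φ₁ sin δ cos θ = -0.050665, so φ₂ = -2.904°.
For the longitude increment, Δλ = atan2( sin θ sin δ cos φ₁, cos δ − sin φ₁ sin φ₂ ) = atan2(0.146916, 0.316451) = 24.904°.
λ₂ = λ₁ + Δλ = -83.498°.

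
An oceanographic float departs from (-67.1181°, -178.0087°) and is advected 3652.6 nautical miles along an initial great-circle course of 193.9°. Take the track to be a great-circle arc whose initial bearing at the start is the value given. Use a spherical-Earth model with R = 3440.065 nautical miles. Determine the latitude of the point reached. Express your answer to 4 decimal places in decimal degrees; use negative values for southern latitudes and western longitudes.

latitude -51.1293°

δ = 3652.6/3440.065 = 1.061782 rad (60.8356°).
With φ₁ = -67.1181° = -1.171432 rad and θ = 193.9° = 3.384193 rad:
Applying the spherical law of cosines for sides, sin φ₂ = sin φ₁ cos δ + cos φ₁ sin δ cos θ = -0.778565, so φ₂ = -51.1293°.
Then Δλ = atan2(-0.081567, -0.229982) = -2.800767 rad, from sin θ sin δ cos φ₁ over cos δ − sin φ₁ sin φ₂.
λ₂ = -178.0087° + -160.4721° = -338.4808°, normalized to (−180°, 180°] → 21.5192°.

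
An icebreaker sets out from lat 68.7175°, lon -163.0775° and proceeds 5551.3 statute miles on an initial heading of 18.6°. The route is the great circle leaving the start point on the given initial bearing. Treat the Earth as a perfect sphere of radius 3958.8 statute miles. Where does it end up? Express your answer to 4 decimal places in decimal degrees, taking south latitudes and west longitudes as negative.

latitude 29.6979°, longitude -4.2998°

Central angle δ = d/R = 1.402268 rad.
With φ₁ = 68.7175° = 1.199347 rad and θ = 18.6° = 0.324631 rad:
Destination latitude: φ₂ = arcsin( sin φ₁ cos δ + cos φ₁ sin δ cos θ ) = arcsin(0.495427) = 29.6979°.
For the longitude increment, Δλ = atan2( sin θ sin δ cos φ₁, cos δ − sin φ₁ sin φ₂ ) = atan2(0.114131, -0.293909) = 158.7777°.
Hence λ₂ = -163.0775° + 158.7777° = -4.2998°.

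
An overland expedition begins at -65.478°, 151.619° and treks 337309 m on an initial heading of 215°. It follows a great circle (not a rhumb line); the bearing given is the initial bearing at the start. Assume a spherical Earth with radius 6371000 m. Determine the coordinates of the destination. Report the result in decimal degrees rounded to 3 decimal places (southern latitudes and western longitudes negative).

latitude -67.899°, longitude 146.992°

Angular distance δ = d/R = 337309 / 6371000 = 0.052944 rad.
Converting: φ₁ = -1.142807 rad, θ = 3.752458 rad.
sin φ₂ = sin φ₁ cos δ + cos φ₁ sin δ cos θ = (-0.909802)(0.998599) + (0.415043)(0.052920)(-0.819152) = -0.926519
φ₂ = asin(-0.926519) = -1.185053 rad = -67.899°.
Then Δλ = atan2(-0.012598, 0.155650) = -0.080762 rad, from sin θ sin δ cos φ₁ over cos δ − sin φ₁ sin φ₂.
λ₂ = λ₁ + Δλ = 146.992°.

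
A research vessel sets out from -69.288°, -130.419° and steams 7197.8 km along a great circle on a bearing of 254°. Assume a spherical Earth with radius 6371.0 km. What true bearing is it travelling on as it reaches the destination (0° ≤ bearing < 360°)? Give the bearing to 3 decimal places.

final bearing 337.086°

Central angle δ = d/R = 1.129776 rad.
Start latitude φ₁ = -1.209304 rad; initial bearing θ = 4.433136 rad.
sin φ₂ = sin φ₁ cos δ + cos φ₁ sin δ cos θ = (-0.935370)(0.426863) + (0.353671)(0.904316)(-0.275637) = -0.487432
φ₂ = asin(-0.487432) = -0.509146 rad = -29.172°.
Then Δλ = atan2(-0.307441, -0.029066) = -1.665059 rad, from sin θ sin δ cos φ₁ over cos δ − sin φ₁ sin φ₂.
λ₂ = -130.419° + -95.401° = -225.820°, normalized to (−180°, 180°] → 134.180°.
The forward bearing on arrival equals the back-azimuth from the destination plus 180°.
Back-azimuth from P₂ (-29.172°, 134.180°) to P₁ (-69.288°, -130.419°), with Δλ' = λ₁ − λ₂ = -264.599°: atan2( sin Δλ' cos φ₁ , cos φ₂ sin φ₁ − sin φ₂ cos φ₁ cos Δλ' ) = 157.086°.
Final bearing = (157.086° + 180°) mod 360° = 337.086°.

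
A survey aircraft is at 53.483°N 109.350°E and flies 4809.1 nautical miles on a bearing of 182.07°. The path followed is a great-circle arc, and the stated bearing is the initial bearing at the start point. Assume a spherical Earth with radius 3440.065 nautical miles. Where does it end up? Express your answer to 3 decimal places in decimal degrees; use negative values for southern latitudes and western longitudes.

latitude -26.590°, longitude 107.070°

Angular distance δ = d/R = 4809.1 / 3440.065 = 1.397968 rad.
Start latitude φ₁ = 0.933454 rad; initial bearing θ = 3.177721 rad.
sin φ₂ = sin φ₁ cos δ + cos φ₁ sin δ cos θ = (0.803680)(0.171969) + (0.595061)(0.985102)(-0.999347) = -0.447605
φ₂ = asin(-0.447605) = -0.464086 rad = -26.590°.
Then Δλ = atan2(-0.021174, 0.531701) = -0.039801 rad, from sin θ sin δ cos φ₁ over cos δ − sin φ₁ sin φ₂.
λ₂ = λ₁ + Δλ = 107.070°.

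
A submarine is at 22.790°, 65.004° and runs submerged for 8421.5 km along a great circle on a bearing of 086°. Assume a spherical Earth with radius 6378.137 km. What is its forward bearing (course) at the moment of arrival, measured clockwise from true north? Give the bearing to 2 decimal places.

Angular distance δ = d/R = 8421.5 / 6378.137 = 1.320370 rad.
Converting: φ₁ = 0.397761 rad, θ = 1.500983 rad.
Destination latitude: φ₂ = arcsin( sin φ₁ cos δ + cos φ₁ sin δ cos θ ) = arcsin(0.158298) = 9.108°.
Δλ = atan2( sin θ sin δ cos φ₁ , cos δ − sin φ₁ sin φ₂ ) = atan2(0.890997, 0.186500) = 1.364460 rad = 78.178°.
λ₂ = 65.004° + 78.178° = 143.182°.
The forward bearing on arrival equals the back-azimuth from the destination plus 180°.
Back-azimuth from P₂ (9.11°, 143.18°) to P₁ (22.79°, 65.00°), with Δλ' = λ₁ − λ₂ = -78.18°: atan2( sin Δλ' cos φ₁ , cos φ₂ sin φ₁ − sin φ₂ cos φ₁ cos Δλ' ) = 291.34°.
Final bearing = (291.34° + 180°) mod 360° = 111.34°.

final bearing 111.34°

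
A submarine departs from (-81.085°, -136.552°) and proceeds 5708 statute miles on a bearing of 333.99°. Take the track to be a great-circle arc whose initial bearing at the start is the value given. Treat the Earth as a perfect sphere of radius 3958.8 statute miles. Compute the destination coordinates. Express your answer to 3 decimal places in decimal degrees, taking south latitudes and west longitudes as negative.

latitude 0.635°, longitude -162.332°

The arc subtends δ = 5708/3958.8 = 1.441851 rad at the centre.
Converting: φ₁ = -1.415200 rad, θ = 5.829225 rad.
Applying the spherical law of cosines for sides, sin φ₂ = sin φ₁ cos δ + cos φ₁ sin δ cos θ = 0.011082, so φ₂ = 0.635°.
Δλ = atan2( sin θ sin δ cos φ₁ , cos δ − sin φ₁ sin φ₂ ) = atan2(-0.067394, 0.139537) = -0.449943 rad = -25.780°.
Hence λ₂ = -136.552° + -25.780° = -162.332°.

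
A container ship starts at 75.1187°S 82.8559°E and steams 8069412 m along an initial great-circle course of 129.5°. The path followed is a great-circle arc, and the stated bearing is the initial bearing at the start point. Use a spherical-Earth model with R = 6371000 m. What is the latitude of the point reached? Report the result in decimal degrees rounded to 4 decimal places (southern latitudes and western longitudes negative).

Angular distance δ = d/R = 8069412 / 6371000 = 1.266585 rad.
Converting: φ₁ = -1.311069 rad, θ = 2.260201 rad.
Destination latitude: φ₂ = arcsin( sin φ₁ cos δ + cos φ₁ sin δ cos θ ) = arcsin(-0.445350) = -26.4457°.
For the longitude increment, Δλ = atan2( sin θ sin δ cos φ₁, cos δ − sin φ₁ sin φ₂ ) = atan2(0.189067, -0.130872) = 124.6908°.
λ₂ = 82.8559° + 124.6908° = 207.5467°, normalized to (−180°, 180°] → -152.4533°.

latitude -26.4457°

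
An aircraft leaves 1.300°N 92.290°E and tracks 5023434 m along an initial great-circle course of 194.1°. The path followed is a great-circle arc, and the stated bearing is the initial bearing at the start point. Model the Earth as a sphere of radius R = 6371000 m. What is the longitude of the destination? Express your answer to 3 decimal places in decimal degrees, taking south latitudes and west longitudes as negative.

Central angle δ = d/R = 0.788484 rad.
Start latitude φ₁ = 0.022689 rad; initial bearing θ = 3.387684 rad.
sin φ₂ = sin φ₁ cos δ + cos φ₁ sin δ cos θ = (0.022687)(0.704921) + (0.999743)(0.709286)(-0.969872) = -0.671747
φ₂ = asin(-0.671747) = -0.736564 rad = -42.202°.
For the longitude increment, Δλ = atan2( sin θ sin δ cos φ₁, cos δ − sin φ₁ sin φ₂ ) = atan2(-0.172748, 0.720161) = -13.489°.
Hence λ₂ = 92.290° + -13.489° = 78.801°.

longitude 78.801°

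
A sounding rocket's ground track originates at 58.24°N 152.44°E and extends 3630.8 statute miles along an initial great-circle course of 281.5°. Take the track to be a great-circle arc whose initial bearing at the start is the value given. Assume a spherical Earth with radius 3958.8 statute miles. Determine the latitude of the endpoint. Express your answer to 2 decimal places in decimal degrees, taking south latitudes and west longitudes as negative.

latitude 36.89°

Central angle δ = d/R = 0.917147 rad.
With φ₁ = 58.24° = 1.016480 rad and θ = 281.5° = 4.913102 rad:
Destination latitude: φ₂ = arcsin( sin φ₁ cos δ + cos φ₁ sin δ cos θ ) = arcsin(0.600342) = 36.89°.
Then Δλ = atan2(-0.409474, 0.097641) = -1.336713 rad, from sin θ sin δ cos φ₁ over cos δ − sin φ₁ sin φ₂.
λ₂ = λ₁ + Δλ = 75.85°.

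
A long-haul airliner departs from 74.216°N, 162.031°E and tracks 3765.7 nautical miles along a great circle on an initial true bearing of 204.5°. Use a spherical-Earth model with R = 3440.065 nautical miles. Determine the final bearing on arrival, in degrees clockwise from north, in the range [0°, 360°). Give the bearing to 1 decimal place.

final bearing 186.6°

The arc subtends δ = 3765.7/3440.065 = 1.094660 rad at the centre.
With φ₁ = 74.216° = 1.295314 rad and θ = 204.5° = 3.569198 rad:
sin φ₂ = sin φ₁ cos δ + cos φ₁ sin δ cos θ = (0.962294)(0.458349) + (0.272012)(0.888772)(-0.909961) = 0.221078
φ₂ = asin(0.221078) = 0.222919 rad = 12.772°.
Δλ = atan2( sin θ sin δ cos φ₁ , cos δ − sin φ₁ sin φ₂ ) = atan2(-0.100255, 0.245607) = -0.387548 rad = -22.205°.
λ₂ = 162.031° + -22.205° = 139.826°.
The forward bearing on arrival equals the back-azimuth from the destination plus 180°.
Back-azimuth from P₂ (12.8°, 139.8°) to P₁ (74.2°, 162.0°), with Δλ' = λ₁ − λ₂ = 22.2°: atan2( sin Δλ' cos φ₁ , cos φ₂ sin φ₁ − sin φ₂ cos φ₁ cos Δλ' ) = 6.6°.
Final bearing = (6.6° + 180°) mod 360° = 186.6°.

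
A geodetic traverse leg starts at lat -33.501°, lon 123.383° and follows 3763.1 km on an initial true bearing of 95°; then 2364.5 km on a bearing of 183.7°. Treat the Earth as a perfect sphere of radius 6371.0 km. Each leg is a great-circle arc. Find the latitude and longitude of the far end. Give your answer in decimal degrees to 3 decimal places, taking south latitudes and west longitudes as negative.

Apply the spherical direct solution leg by leg, carrying full precision between legs.
Leg 1: from (-33.501°, 123.383°), δ = 3763.1/6371 = 0.590661 rad, θ = 95° → φ = -29.928°, λ = 163.186°.
Leg 2: from (-29.928°, 163.186°), δ = 2364.5/6371 = 0.371135 rad, θ = 183.7° → φ = -51.133°, λ = 161.049°.

latitude -51.133°, longitude 161.049°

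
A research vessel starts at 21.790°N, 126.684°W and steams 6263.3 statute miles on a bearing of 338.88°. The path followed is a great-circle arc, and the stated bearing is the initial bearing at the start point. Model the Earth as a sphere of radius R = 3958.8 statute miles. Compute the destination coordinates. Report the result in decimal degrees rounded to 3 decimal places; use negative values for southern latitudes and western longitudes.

latitude 59.533°, longitude 98.598°

δ = 6263.3/3958.8 = 1.582121 rad (90.6488°).
With φ₁ = 21.790° = 0.380307 rad and θ = 338.88° = 5.914572 rad:
Applying the spherical law of cosines for sides, sin φ₂ = sin φ₁ cos δ + cos φ₁ sin δ cos θ = 0.861919, so φ₂ = 59.533°.
For the longitude increment, Δλ = atan2( sin θ sin δ cos φ₁, cos δ − sin φ₁ sin φ₂ ) = atan2(-0.334556, -0.331273) = -134.718°.
λ₂ = -126.684° + -134.718° = -261.402°, normalized to (−180°, 180°] → 98.598°.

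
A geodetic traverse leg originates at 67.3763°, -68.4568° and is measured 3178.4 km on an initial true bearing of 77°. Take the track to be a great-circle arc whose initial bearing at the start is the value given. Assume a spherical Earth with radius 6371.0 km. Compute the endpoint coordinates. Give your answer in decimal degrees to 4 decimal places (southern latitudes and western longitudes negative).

latitude 58.4242°, longitude -5.5458°

The arc subtends δ = 3178.4/6371 = 0.498886 rad at the centre.
Converting: φ₁ = 1.175938 rad, θ = 1.343904 rad.
sin φ₂ = sin φ₁ cos δ + cos φ₁ sin δ cos θ = (0.923051)(0.878116) + (0.384677)(0.478447)(0.224951) = 0.851948
φ₂ = asin(0.851948) = 1.019694 rad = 58.4242°.
For the longitude increment, Δλ = atan2( sin θ sin δ cos φ₁, cos δ − sin φ₁ sin φ₂ ) = atan2(0.179331, 0.091725) = 62.9110°.
Hence λ₂ = -68.4568° + 62.9110° = -5.5458°.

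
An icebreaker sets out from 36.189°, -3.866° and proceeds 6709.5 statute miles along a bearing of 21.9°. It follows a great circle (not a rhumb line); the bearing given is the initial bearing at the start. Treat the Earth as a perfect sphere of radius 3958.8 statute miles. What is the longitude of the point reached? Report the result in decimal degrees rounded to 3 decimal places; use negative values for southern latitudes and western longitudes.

longitude 146.227°

The arc subtends δ = 6709.5/3958.8 = 1.694832 rad at the centre.
Start latitude φ₁ = 0.631617 rad; initial bearing θ = 0.382227 rad.
Destination latitude: φ₂ = arcsin( sin φ₁ cos δ + cos φ₁ sin δ cos θ ) = arcsin(0.670030) = 42.069°.
For the longitude increment, Δλ = atan2( sin θ sin δ cos φ₁, cos δ − sin φ₁ sin φ₂ ) = atan2(0.298716, -0.519337) = 150.093°.
λ₂ = -3.866° + 150.093° = 146.227°.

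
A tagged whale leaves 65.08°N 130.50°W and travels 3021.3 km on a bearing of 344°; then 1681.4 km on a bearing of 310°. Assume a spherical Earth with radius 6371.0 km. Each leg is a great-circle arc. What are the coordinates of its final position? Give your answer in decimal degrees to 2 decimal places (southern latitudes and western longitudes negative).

Apply the spherical direct solution leg by leg, carrying full precision between legs.
Leg 1: from (65.08°, -130.50°), δ = 3021.3/6371 = 0.474227 rad, θ = 344° → φ = 82.65°, λ = 129.04°.
Leg 2: from (82.65°, 129.04°), δ = 1681.4/6371 = 0.263915 rad, θ = 310° → φ = 78.21°, λ = 26.97°.

latitude 78.21°, longitude 26.97°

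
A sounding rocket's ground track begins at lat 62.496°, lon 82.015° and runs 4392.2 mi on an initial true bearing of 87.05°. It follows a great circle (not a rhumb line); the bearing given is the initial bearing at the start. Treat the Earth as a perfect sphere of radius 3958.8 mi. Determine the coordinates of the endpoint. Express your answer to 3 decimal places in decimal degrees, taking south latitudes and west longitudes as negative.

latitude 24.589°, longitude 161.580°

Central angle δ = d/R = 1.109478 rad.
Start latitude φ₁ = 1.090761 rad; initial bearing θ = 1.519309 rad.
sin φ₂ = sin φ₁ cos δ + cos φ₁ sin δ cos θ = (0.886979)(0.445129) + (0.461811)(0.895466)(0.051464) = 0.416103
φ₂ = asin(0.416103) = 0.429155 rad = 24.589°.
Then Δλ = atan2(0.412988, 0.076055) = 1.388678 rad, from sin θ sin δ cos φ₁ over cos δ − sin φ₁ sin φ₂.
Hence λ₂ = 82.015° + 79.565° = 161.580°.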